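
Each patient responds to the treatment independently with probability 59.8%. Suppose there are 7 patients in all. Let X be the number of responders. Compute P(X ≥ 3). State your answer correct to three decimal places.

X ~ Binomial(7, 0.598); P(X ≥ 3) = Σ C(7,k) p^k (1−p)^(7−k) over k:
  k=3: C(7,3)·0.598^3·0.402^4 = 0.19547
  k=4: C(7,4)·0.598^4·0.402^3 = 0.29077
  k=5: C(7,5)·0.598^5·0.402^2 = 0.25952
  k=6: C(7,6)·0.598^6·0.402^1 = 0.12869
  k=7: C(7,7)·0.598^7·0.402^0 = 0.02735
Total = 0.90180

0.902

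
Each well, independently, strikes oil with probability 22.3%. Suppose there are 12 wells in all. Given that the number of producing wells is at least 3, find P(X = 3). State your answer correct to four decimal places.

X ~ Binomial(12, 0.223). Want P(X=3 | X≥3) = P(X=3) / P(X≥3).
P(X=3) = C(12,3)·0.223^3·0.777^9 = 0.251841
P(X≥3) = 1 − 0.048423 − 0.166770 − 0.263247 = 0.521560
Ratio = 0.251841 / 0.521560 = 0.482861

0.4829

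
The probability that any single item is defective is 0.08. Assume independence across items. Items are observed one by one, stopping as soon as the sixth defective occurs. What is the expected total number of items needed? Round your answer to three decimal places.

75.000

Y = total items until the sixth success; negative binomial with r=6, p=0.08.
E[Y] = r / p = 6 / 0.08 = 75.00000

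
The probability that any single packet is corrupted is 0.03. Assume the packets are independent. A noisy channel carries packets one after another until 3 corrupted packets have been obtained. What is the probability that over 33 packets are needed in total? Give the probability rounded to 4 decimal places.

Needing more than 33 packets ⇔ fewer than 3 successes in the first 33. With X ~ Binomial(33, 0.03), P(Y > 33) = P(X ≤ 2).
  k=0: C(33,0)·0.03^0·0.97^33 = 0.365988
  k=1: C(33,1)·0.03^1·0.97^32 = 0.373534
  k=2: C(33,2)·0.03^2·0.97^31 = 0.184842
P(X ≤ 2) = 0.924365

0.9244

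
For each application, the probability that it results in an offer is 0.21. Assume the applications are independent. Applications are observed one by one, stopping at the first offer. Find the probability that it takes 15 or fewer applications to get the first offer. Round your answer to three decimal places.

Y = number of applications to the first success; geometric, p = 0.21.
P(Y ≤ 15) = 1 − (1−p)^15 = 1 − 0.02913 = 0.97087

0.971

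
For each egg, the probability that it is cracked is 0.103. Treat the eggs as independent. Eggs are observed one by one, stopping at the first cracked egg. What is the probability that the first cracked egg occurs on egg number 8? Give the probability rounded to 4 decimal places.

Geometric (trials to first success), p = 0.103.
P(Y = 8) = (1−p)^7 · p = 0.46725 · 0.103 = 0.048127

0.0481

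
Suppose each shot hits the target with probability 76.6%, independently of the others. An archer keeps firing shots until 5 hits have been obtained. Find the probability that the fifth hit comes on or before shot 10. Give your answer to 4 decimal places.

Finishing within 10 shots ⇔ at least 5 successes in the first 10. With X ~ Binomial(10, 0.766), P(Y ≤ 10) = 1 − P(X ≤ 4).
  k=0: C(10,0)·0.766^0·0.234^10 = 0.000000
  k=1: C(10,1)·0.766^1·0.234^9 = 0.000016
  k=2: C(10,2)·0.766^2·0.234^8 = 0.000237
  k=3: C(10,3)·0.766^3·0.234^7 = 0.002072
  k=4: C(10,4)·0.766^4·0.234^6 = 0.011869
1 − 0.014195 = 0.985805

0.9858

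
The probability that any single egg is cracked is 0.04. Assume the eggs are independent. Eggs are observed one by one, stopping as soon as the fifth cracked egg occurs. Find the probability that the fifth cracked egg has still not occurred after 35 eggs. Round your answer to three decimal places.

Needing more than 35 eggs ⇔ fewer than 5 successes in the first 35. With X ~ Binomial(35, 0.04), P(Y > 35) = P(X ≤ 4).
  k=0: C(35,0)·0.04^0·0.96^35 = 0.23960
  k=1: C(35,1)·0.04^1·0.96^34 = 0.34942
  k=2: C(35,2)·0.04^2·0.96^33 = 0.24751
  k=3: C(35,3)·0.04^3·0.96^32 = 0.11344
  k=4: C(35,4)·0.04^4·0.96^31 = 0.03781
P(X ≤ 4) = 0.98779

0.988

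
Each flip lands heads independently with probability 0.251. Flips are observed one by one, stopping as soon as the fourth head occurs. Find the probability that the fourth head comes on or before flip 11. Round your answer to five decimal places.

Finishing within 11 flips ⇔ at least 4 successes in the first 11. With X ~ Binomial(11, 0.251), P(Y ≤ 11) = 1 − P(X ≤ 3).
  k=0: C(11,0)·0.251^0·0.749^11 = 0.0416198
  k=1: C(11,1)·0.251^1·0.749^10 = 0.1534209
  k=2: C(11,2)·0.251^2·0.749^9 = 0.2570671
  k=3: C(11,3)·0.251^3·0.749^8 = 0.2584400
1 − 0.7105478 = 0.2894522

0.28945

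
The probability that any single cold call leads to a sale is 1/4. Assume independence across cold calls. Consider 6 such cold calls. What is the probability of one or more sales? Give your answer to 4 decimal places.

0.8220

P(at least one) = 1 − P(none) = 1 − (1 − 0.25)^6
= 1 − 0.177979 = 0.822021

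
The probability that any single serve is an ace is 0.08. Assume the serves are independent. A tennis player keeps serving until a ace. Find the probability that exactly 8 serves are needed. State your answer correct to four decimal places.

Geometric (trials to first success), p = 0.08.
P(Y = 8) = (1−p)^7 · p = 0.55785 · 0.08 = 0.044628

0.0446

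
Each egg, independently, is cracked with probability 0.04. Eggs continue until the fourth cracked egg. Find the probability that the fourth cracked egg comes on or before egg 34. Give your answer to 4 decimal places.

0.0457

Finishing within 34 eggs ⇔ at least 4 successes in the first 34. With X ~ Binomial(34, 0.04), P(Y ≤ 34) = 1 − P(X ≤ 3).
  k=0: C(34,0)·0.04^0·0.96^34 = 0.249587
  k=1: C(34,1)·0.04^1·0.96^33 = 0.353582
  k=2: C(34,2)·0.04^2·0.96^32 = 0.243087
  k=3: C(34,3)·0.04^3·0.96^31 = 0.108039
1 − 0.954295 = 0.045705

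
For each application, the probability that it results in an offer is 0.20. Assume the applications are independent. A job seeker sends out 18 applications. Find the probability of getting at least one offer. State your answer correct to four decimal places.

0.9820

P(at least one) = 1 − P(none) = 1 − (1 − 0.20)^18
= 1 − 0.018014 = 0.981986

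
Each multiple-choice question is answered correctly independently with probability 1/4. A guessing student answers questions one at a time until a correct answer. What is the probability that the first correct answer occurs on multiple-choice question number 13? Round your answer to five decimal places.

Geometric (trials to first success), p = 0.25.
P(Y = 13) = (1−p)^12 · p = 0.031676 · 0.25 = 0.0079191

0.00792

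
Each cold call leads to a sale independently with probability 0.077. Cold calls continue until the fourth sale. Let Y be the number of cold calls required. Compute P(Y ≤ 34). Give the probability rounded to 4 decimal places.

0.2644

Finishing within 34 cold calls ⇔ at least 4 successes in the first 34. With X ~ Binomial(34, 0.077), P(Y ≤ 34) = 1 − P(X ≤ 3).
  k=0: C(34,0)·0.077^0·0.923^34 = 0.065593
  k=1: C(34,1)·0.077^1·0.923^33 = 0.186048
  k=2: C(34,2)·0.077^2·0.923^32 = 0.256094
  k=3: C(34,3)·0.077^3·0.923^31 = 0.227885
1 − 0.735620 = 0.264380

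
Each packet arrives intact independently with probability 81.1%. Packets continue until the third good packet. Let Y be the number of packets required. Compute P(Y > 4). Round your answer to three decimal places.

0.164

Needing more than 4 packets ⇔ fewer than 3 successes in the first 4. With X ~ Binomial(4, 0.811), P(Y > 4) = P(X ≤ 2).
  k=0: C(4,0)·0.811^0·0.189^4 = 0.00128
  k=1: C(4,1)·0.811^1·0.189^3 = 0.02190
  k=2: C(4,2)·0.811^2·0.189^2 = 0.14097
P(X ≤ 2) = 0.16414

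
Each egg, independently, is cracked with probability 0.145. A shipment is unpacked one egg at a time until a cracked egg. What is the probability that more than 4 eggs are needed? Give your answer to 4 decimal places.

Y = number of eggs to the first success; geometric, p = 0.145.
P(Y > 4) = P(first 4 all fail) = (1−p)^4 = 0.534398

0.5344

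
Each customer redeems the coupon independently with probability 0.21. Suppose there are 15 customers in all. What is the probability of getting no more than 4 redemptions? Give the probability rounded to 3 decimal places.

X ~ Binomial(15, 0.21); P(X ≤ 4) = Σ C(15,k) p^k (1−p)^(15−k) over k:
  k=0: C(15,0)·0.21^0·0.79^15 = 0.02913
  k=1: C(15,1)·0.21^1·0.79^14 = 0.11617
  k=2: C(15,2)·0.21^2·0.79^13 = 0.21616
  k=3: C(15,3)·0.21^3·0.79^12 = 0.24900
  k=4: C(15,4)·0.21^4·0.79^11 = 0.19857
Total = 0.80903

0.809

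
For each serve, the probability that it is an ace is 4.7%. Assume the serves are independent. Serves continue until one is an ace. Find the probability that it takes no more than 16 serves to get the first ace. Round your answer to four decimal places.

Y = number of serves to the first success; geometric, p = 0.047.
P(Y ≤ 16) = 1 − (1−p)^16 = 1 − 0.462899 = 0.537101

0.5371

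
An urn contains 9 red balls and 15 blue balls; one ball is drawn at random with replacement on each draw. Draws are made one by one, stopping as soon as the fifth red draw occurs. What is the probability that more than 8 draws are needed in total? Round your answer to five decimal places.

0.86259

Needing more than 8 draws ⇔ fewer than 5 successes in the first 8. With X ~ Binomial(8, 0.375), P(Y > 8) = P(X ≤ 4).
  k=0: C(8,0)·0.375^0·0.625^8 = 0.0232831
  k=1: C(8,1)·0.375^1·0.625^7 = 0.1117587
  k=2: C(8,2)·0.375^2·0.625^6 = 0.2346933
  k=3: C(8,3)·0.375^3·0.625^5 = 0.2816319
  k=4: C(8,4)·0.375^4·0.625^4 = 0.2112240
P(X ≤ 4) = 0.8625910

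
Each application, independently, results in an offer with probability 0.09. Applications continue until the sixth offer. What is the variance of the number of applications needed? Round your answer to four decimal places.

Y = total applications until the sixth success; negative binomial with r=6, p=0.09.
Var(Y) = r(1−p)/p² = 6·0.91 / 0.09² = 674.074074

674.0741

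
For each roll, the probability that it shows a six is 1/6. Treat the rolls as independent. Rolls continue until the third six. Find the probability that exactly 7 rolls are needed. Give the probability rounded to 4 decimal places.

Y = trial on which the third success occurs; negative binomial, r=3, p=0.166667.
P(Y=7) = C(6,2) · p^3 · (1−p)^4
= 15 · 0.0046296 · 0.48225 = 0.033490

0.0335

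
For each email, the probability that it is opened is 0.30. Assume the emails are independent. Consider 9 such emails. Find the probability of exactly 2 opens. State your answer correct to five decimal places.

X ~ Binomial(n=9, p=0.30).
P(X=2) = C(9,2) · p^2 · (1−p)^7
= 36 · 0.09 · 0.082354 = 0.2668279

0.26683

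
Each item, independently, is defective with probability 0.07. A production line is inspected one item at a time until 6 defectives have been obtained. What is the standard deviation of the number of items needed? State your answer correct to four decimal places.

33.7457

Y = total items until the sixth success; negative binomial with r=6, p=0.07.
SD(Y) = √[r(1−p)/p²] = √(1138.775510) = 33.745748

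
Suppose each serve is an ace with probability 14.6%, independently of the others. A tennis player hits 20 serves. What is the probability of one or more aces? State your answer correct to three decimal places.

0.957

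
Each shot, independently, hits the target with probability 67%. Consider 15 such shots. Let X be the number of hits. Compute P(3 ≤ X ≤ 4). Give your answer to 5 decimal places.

0.00162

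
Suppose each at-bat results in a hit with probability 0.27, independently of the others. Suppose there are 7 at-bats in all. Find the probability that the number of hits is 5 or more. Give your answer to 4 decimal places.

0.0181

X ~ Binomial(7, 0.27); P(X ≥ 5) = Σ C(7,k) p^k (1−p)^(7−k) over k:
  k=5: C(7,5)·0.27^5·0.73^2 = 0.016058
  k=6: C(7,6)·0.27^6·0.73^1 = 0.001980
  k=7: C(7,7)·0.27^7·0.73^0 = 0.000105
Total = 0.018142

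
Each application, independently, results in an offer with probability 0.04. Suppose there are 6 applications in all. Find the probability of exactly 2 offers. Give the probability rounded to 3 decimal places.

X ~ Binomial(n=6, p=0.04).
P(X=2) = C(6,2) · p^2 · (1−p)^4
= 15 · 0.0016 · 0.84935 = 0.02038

0.020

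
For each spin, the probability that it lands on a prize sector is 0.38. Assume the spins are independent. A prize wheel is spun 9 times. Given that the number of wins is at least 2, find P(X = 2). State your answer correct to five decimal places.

0.20078

X ~ Binomial(9, 0.38). Want P(X=2 | X≥2) = P(X=2) / P(X≥2).
P(X=2) = C(9,2)·0.38^2·0.62^7 = 0.1830676
P(X≥2) = 1 − 0.0135371 − 0.0746723 = 0.9117906
Ratio = 0.1830676 / 0.9117906 = 0.2007781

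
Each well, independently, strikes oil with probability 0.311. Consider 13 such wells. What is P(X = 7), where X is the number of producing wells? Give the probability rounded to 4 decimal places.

0.0517

X ~ Binomial(n=13, p=0.311).
P(X=7) = C(13,7) · p^7 · (1−p)^6
= 1716 · 0.0002814 · 0.10698 = 0.051660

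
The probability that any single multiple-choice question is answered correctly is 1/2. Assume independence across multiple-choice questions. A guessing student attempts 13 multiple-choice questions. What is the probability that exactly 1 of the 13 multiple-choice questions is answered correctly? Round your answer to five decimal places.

0.00159

X ~ Binomial(n=13, p=0.50).
P(X=1) = C(13,1) · p^1 · (1−p)^12
= 13 · 0.5 · 0.00024414 = 0.0015869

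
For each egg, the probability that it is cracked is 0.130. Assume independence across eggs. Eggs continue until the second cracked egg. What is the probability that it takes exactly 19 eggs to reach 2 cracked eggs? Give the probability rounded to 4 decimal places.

0.0285

Y = trial on which the second success occurs; negative binomial, r=2, p=0.13.
P(Y=19) = C(18,1) · p^2 · (1−p)^17
= 18 · 0.0169 · 0.093719 = 0.028509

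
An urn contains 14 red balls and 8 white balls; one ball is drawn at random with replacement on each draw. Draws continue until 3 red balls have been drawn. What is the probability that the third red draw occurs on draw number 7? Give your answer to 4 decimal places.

0.0676

Y = trial on which the third success occurs; negative binomial, r=3, p=0.636364.
P(Y=7) = C(6,2) · p^3 · (1−p)^4
= 15 · 0.2577 · 0.017485 = 0.067589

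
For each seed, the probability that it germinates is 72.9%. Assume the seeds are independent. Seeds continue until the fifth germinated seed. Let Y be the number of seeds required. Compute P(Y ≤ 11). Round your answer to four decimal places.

Finishing within 11 seeds ⇔ at least 5 successes in the first 11. With X ~ Binomial(11, 0.729), P(Y ≤ 11) = 1 − P(X ≤ 4).
  k=0: C(11,0)·0.729^0·0.271^11 = 0.000001
  k=1: C(11,1)·0.729^1·0.271^10 = 0.000017
  k=2: C(11,2)·0.729^2·0.271^9 = 0.000230
  k=3: C(11,3)·0.729^3·0.271^8 = 0.001860
  k=4: C(11,4)·0.729^4·0.271^7 = 0.010005
1 − 0.012113 = 0.987887

0.9879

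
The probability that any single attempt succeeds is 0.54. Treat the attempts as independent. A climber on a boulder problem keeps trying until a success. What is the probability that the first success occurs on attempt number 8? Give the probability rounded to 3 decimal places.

0.002

Geometric (trials to first success), p = 0.54.
P(Y = 8) = (1−p)^7 · p = 0.0043582 · 0.54 = 0.00235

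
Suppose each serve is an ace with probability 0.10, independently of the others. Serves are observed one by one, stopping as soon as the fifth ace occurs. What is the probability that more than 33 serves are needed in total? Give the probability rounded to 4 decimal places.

Needing more than 33 serves ⇔ fewer than 5 successes in the first 33. With X ~ Binomial(33, 0.10), P(Y > 33) = P(X ≤ 4).
  k=0: C(33,0)·0.10^0·0.90^33 = 0.030903
  k=1: C(33,1)·0.10^1·0.90^32 = 0.113312
  k=2: C(33,2)·0.10^2·0.90^31 = 0.201443
  k=3: C(33,3)·0.10^3·0.90^30 = 0.231286
  k=4: C(33,4)·0.10^4·0.90^29 = 0.192738
P(X ≤ 4) = 0.769682

0.7697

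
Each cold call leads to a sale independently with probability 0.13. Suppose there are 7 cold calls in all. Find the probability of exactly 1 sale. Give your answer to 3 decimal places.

0.395

X ~ Binomial(n=7, p=0.13).
P(X=1) = C(7,1) · p^1 · (1−p)^6
= 7 · 0.13 · 0.43363 = 0.39460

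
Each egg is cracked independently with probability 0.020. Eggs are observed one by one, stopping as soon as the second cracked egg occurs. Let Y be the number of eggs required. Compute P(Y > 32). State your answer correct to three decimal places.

0.866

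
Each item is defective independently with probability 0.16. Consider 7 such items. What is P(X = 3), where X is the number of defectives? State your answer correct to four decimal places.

0.0714

X ~ Binomial(n=7, p=0.16).
P(X=3) = C(7,3) · p^3 · (1−p)^4
= 35 · 0.004096 · 0.49787 = 0.071375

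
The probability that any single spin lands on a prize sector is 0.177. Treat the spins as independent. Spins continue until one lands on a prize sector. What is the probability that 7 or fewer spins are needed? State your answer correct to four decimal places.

0.7443

Y = number of spins to the first success; geometric, p = 0.177.
P(Y ≤ 7) = 1 − (1−p)^7 = 1 − 0.255740 = 0.744260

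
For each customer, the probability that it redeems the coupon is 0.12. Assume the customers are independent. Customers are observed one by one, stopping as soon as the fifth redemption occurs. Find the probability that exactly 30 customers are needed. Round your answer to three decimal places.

0.024

Y = trial on which the fifth success occurs; negative binomial, r=5, p=0.12.
P(Y=30) = C(29,4) · p^5 · (1−p)^25
= 23751 · 2.4883e-05 · 0.040932 = 0.02419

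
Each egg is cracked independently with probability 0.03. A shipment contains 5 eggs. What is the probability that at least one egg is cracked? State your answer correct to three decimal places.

P(at least one) = 1 − P(none) = 1 − (1 − 0.03)^5
= 1 − 0.85873 = 0.14127

0.141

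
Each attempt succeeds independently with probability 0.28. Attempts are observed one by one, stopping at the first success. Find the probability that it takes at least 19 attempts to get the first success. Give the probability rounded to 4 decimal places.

0.0027

Y = number of attempts to the first success; geometric, p = 0.28.
P(Y > 18) = P(first 18 all fail) = (1−p)^18 = 0.002704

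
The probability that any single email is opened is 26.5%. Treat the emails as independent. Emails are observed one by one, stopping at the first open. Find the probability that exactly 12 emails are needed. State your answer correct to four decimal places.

0.0090

Geometric (trials to first success), p = 0.265.
P(Y = 12) = (1−p)^11 · p = 0.033819 · 0.265 = 0.008962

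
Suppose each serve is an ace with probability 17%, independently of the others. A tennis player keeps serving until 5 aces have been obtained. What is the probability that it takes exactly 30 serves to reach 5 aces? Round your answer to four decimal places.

0.0320

Y = trial on which the fifth success occurs; negative binomial, r=5, p=0.17.
P(Y=30) = C(29,4) · p^5 · (1−p)^25
= 23751 · 0.00014199 · 0.0094831 = 0.031980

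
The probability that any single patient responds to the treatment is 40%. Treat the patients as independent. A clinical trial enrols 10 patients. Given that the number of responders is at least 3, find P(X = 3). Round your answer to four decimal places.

0.2582

X ~ Binomial(10, 0.40). Want P(X=3 | X≥3) = P(X=3) / P(X≥3).
P(X=3) = C(10,3)·0.40^3·0.60^7 = 0.214991
P(X≥3) = 1 − 0.006047 − 0.040311 − 0.120932 = 0.832710
Ratio = 0.214991 / 0.832710 = 0.258182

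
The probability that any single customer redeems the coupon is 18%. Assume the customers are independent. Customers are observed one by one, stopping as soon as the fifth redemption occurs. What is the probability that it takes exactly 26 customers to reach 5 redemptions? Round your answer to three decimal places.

0.037

Y = trial on which the fifth success occurs; negative binomial, r=5, p=0.18.
P(Y=26) = C(25,4) · p^5 · (1−p)^21
= 12650 · 0.00018896 · 0.015491 = 0.03703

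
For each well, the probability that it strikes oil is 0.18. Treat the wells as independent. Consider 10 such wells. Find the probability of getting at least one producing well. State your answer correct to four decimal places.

0.8626

P(at least one) = 1 − P(none) = 1 − (1 − 0.18)^10
= 1 − 0.137448 = 0.862552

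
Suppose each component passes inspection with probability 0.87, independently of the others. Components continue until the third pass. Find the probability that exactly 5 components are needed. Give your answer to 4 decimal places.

0.0668

Y = trial on which the third success occurs; negative binomial, r=3, p=0.87.
P(Y=5) = C(4,2) · p^3 · (1−p)^2
= 6 · 0.6585 · 0.0169 = 0.066772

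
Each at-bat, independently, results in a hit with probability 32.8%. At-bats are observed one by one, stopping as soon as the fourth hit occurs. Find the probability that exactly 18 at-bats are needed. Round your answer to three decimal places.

0.030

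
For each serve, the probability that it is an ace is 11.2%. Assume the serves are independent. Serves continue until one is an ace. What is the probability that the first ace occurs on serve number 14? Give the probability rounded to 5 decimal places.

0.02391

Geometric (trials to first success), p = 0.112.
P(Y = 14) = (1−p)^13 · p = 0.21349 · 0.112 = 0.0239104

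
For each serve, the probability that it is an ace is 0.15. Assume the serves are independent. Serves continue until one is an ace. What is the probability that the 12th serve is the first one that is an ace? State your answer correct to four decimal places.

Geometric (trials to first success), p = 0.15.
P(Y = 12) = (1−p)^11 · p = 0.16734 · 0.15 = 0.025101

0.0251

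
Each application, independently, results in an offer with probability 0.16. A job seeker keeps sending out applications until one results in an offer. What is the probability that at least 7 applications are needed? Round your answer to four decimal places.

Y = number of applications to the first success; geometric, p = 0.16.
P(Y > 6) = P(first 6 all fail) = (1−p)^6 = 0.351298

0.3513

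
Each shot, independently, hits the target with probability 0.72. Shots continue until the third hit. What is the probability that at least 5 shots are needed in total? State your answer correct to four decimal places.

0.3132

Needing more than 4 shots ⇔ fewer than 3 successes in the first 4. With X ~ Binomial(4, 0.72), P(Y > 4) = P(X ≤ 2).
  k=0: C(4,0)·0.72^0·0.28^4 = 0.006147
  k=1: C(4,1)·0.72^1·0.28^3 = 0.063222
  k=2: C(4,2)·0.72^2·0.28^2 = 0.243855
P(X ≤ 2) = 0.313224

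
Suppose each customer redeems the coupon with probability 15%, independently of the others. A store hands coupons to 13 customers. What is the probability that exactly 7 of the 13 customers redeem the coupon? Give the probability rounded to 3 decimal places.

X ~ Binomial(n=13, p=0.15).
P(X=7) = C(13,7) · p^7 · (1−p)^6
= 1716 · 1.7086e-06 · 0.37715 = 0.00111

0.001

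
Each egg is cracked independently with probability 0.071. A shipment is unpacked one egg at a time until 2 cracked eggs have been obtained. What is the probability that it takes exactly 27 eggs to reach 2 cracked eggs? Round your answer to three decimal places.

0.021

Y = trial on which the second success occurs; negative binomial, r=2, p=0.071.
P(Y=27) = C(26,1) · p^2 · (1−p)^25
= 26 · 0.005041 · 0.15863 = 0.02079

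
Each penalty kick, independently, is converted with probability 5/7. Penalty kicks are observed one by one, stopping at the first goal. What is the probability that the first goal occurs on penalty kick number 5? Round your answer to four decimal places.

0.0048

Geometric (trials to first success), p = 0.714286.
P(Y = 5) = (1−p)^4 · p = 0.0066639 · 0.714286 = 0.004760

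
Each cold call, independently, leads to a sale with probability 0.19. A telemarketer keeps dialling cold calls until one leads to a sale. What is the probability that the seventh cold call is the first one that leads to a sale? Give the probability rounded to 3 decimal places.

Geometric (trials to first success), p = 0.19.
P(Y = 7) = (1−p)^6 · p = 0.28243 · 0.19 = 0.05366

0.054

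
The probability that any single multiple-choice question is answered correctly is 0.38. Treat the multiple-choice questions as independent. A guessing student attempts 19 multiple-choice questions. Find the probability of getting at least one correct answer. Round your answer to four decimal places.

P(at least one) = 1 − P(none) = 1 − (1 − 0.38)^19
= 1 − 0.000114 = 0.999886

0.9999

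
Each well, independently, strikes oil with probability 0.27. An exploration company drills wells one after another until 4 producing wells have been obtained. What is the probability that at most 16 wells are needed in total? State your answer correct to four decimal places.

0.6640

Finishing within 16 wells ⇔ at least 4 successes in the first 16. With X ~ Binomial(16, 0.27), P(Y ≤ 16) = 1 − P(X ≤ 3).
  k=0: C(16,0)·0.27^0·0.73^16 = 0.006504
  k=1: C(16,1)·0.27^1·0.73^15 = 0.038488
  k=2: C(16,2)·0.27^2·0.73^14 = 0.106765
  k=3: C(16,3)·0.27^3·0.73^13 = 0.184279
1 − 0.336036 = 0.663964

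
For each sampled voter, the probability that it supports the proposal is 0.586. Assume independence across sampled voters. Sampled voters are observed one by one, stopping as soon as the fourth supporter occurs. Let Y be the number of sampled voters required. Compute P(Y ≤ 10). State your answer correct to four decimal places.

0.9341

Finishing within 10 sampled voters ⇔ at least 4 successes in the first 10. With X ~ Binomial(10, 0.586), P(Y ≤ 10) = 1 − P(X ≤ 3).
  k=0: C(10,0)·0.586^0·0.414^10 = 0.000148
  k=1: C(10,1)·0.586^1·0.414^9 = 0.002094
  k=2: C(10,2)·0.586^2·0.414^8 = 0.013336
  k=3: C(10,3)·0.586^3·0.414^7 = 0.050336
1 − 0.065913 = 0.934087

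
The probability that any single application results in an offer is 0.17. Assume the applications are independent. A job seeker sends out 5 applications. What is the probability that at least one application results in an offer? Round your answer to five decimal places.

0.60610

P(at least one) = 1 − P(none) = 1 − (1 − 0.17)^5
= 1 − 0.3939041 = 0.6060959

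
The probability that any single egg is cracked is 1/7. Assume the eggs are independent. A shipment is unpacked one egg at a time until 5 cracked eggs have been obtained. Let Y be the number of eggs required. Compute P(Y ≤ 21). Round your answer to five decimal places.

0.17095

Finishing within 21 eggs ⇔ at least 5 successes in the first 21. With X ~ Binomial(21, 0.142857), P(Y ≤ 21) = 1 − P(X ≤ 4).
  k=0: C(21,0)·0.142857^0·0.857143^21 = 0.0392751
  k=1: C(21,1)·0.142857^1·0.857143^20 = 0.1374629
  k=2: C(21,2)·0.142857^2·0.857143^19 = 0.2291048
  k=3: C(21,3)·0.142857^3·0.857143^18 = 0.2418329
  k=4: C(21,4)·0.142857^4·0.857143^17 = 0.1813746
1 − 0.8290503 = 0.1709497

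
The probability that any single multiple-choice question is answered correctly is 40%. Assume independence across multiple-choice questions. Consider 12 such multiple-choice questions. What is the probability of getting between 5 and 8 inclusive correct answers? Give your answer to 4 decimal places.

0.5466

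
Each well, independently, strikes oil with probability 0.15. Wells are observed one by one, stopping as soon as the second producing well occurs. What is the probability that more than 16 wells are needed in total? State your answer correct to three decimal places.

Needing more than 16 wells ⇔ fewer than 2 successes in the first 16. With X ~ Binomial(16, 0.15), P(Y > 16) = P(X ≤ 1).
  k=0: C(16,0)·0.15^0·0.85^16 = 0.07425
  k=1: C(16,1)·0.15^1·0.85^15 = 0.20965
P(X ≤ 1) = 0.28390

0.284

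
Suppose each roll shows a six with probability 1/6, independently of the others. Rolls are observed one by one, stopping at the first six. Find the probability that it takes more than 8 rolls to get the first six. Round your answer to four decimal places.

0.2326

Y = number of rolls to the first success; geometric, p = 0.166667.
P(Y > 8) = P(first 8 all fail) = (1−p)^8 = 0.232568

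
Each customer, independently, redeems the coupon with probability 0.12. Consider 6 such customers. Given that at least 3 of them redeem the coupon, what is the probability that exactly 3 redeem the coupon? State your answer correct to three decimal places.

0.903

X ~ Binomial(6, 0.12). Want P(X=3 | X≥3) = P(X=3) / P(X≥3).
P(X=3) = C(6,3)·0.12^3·0.88^3 = 0.02355
P(X≥3) = 1 − 0.46440 − 0.37997 − 0.12953 = 0.02609
Ratio = 0.02355 / 0.02609 = 0.90254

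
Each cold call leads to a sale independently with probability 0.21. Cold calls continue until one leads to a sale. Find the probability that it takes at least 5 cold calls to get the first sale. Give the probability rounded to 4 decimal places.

0.3895

Y = number of cold calls to the first success; geometric, p = 0.21.
P(Y > 4) = P(first 4 all fail) = (1−p)^4 = 0.389501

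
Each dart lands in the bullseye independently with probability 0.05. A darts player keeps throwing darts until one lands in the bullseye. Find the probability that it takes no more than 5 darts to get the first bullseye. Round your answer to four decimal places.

0.2262

Y = number of darts to the first success; geometric, p = 0.05.
P(Y ≤ 5) = 1 − (1−p)^5 = 1 − 0.773781 = 0.226219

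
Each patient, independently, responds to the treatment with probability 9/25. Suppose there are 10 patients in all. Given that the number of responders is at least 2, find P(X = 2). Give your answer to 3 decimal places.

0.178

X ~ Binomial(10, 0.36). Want P(X=2 | X≥2) = P(X=2) / P(X≥2).
P(X=2) = C(10,2)·0.36^2·0.64^8 = 0.16416
P(X≥2) = 1 − 0.01153 − 0.06485 = 0.92362
Ratio = 0.16416 / 0.92362 = 0.17773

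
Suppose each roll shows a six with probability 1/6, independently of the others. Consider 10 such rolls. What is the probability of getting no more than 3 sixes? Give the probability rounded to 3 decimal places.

0.930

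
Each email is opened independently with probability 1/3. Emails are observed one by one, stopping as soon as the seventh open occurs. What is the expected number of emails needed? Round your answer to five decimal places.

Y = total emails until the seventh success; negative binomial with r=7, p=0.333333.
E[Y] = r / p = 7 / 0.333333 = 21.0000000

21.00000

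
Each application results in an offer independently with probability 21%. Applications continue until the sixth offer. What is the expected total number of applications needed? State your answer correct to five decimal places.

28.57143

Y = total applications until the sixth success; negative binomial with r=6, p=0.21.
E[Y] = r / p = 6 / 0.21 = 28.5714286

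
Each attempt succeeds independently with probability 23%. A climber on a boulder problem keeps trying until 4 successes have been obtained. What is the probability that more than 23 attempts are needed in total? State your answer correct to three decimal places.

Needing more than 23 attempts ⇔ fewer than 4 successes in the first 23. With X ~ Binomial(23, 0.23), P(Y > 23) = P(X ≤ 3).
  k=0: C(23,0)·0.23^0·0.77^23 = 0.00245
  k=1: C(23,1)·0.23^1·0.77^22 = 0.01684
  k=2: C(23,2)·0.23^2·0.77^21 = 0.05532
  k=3: C(23,3)·0.23^3·0.77^20 = 0.11567
P(X ≤ 3) = 0.19028

0.190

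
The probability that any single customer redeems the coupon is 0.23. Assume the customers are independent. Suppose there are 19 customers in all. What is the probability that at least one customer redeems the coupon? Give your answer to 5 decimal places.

0.99303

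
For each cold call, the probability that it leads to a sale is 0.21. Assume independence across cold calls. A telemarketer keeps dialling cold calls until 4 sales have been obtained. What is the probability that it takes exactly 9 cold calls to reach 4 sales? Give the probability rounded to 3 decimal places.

0.034

Y = trial on which the fourth success occurs; negative binomial, r=4, p=0.21.
P(Y=9) = C(8,3) · p^4 · (1−p)^5
= 56 · 0.0019448 · 0.30771 = 0.03351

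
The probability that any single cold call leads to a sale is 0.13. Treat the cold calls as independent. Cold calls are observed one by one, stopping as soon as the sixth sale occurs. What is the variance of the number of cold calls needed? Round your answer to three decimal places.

308.876

Y = total cold calls until the sixth success; negative binomial with r=6, p=0.13.
Var(Y) = r(1−p)/p² = 6·0.87 / 0.13² = 308.87574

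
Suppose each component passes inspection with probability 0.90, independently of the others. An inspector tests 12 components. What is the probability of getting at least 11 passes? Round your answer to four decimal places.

X ~ Binomial(12, 0.90); P(X ≥ 11) = Σ C(12,k) p^k (1−p)^(12−k) over k:
  k=11: C(12,11)·0.90^11·0.10^1 = 0.376573
  k=12: C(12,12)·0.90^12·0.10^0 = 0.282430
Total = 0.659002

0.6590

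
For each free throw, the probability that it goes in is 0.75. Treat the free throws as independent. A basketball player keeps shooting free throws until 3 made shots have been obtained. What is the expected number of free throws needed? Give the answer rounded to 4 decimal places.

Y = total free throws until the third success; negative binomial with r=3, p=0.75.
E[Y] = r / p = 3 / 0.75 = 4.000000

4.0000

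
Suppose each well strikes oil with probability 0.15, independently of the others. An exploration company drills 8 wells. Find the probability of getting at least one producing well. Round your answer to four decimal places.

0.7275

P(at least one) = 1 − P(none) = 1 − (1 − 0.15)^8
= 1 − 0.272491 = 0.727509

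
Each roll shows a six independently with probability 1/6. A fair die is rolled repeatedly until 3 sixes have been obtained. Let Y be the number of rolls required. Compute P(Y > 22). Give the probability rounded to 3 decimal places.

0.265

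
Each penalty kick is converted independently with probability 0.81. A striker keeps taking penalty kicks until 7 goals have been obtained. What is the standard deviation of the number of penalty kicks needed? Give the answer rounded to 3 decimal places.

1.424

Y = total penalty kicks until the seventh success; negative binomial with r=7, p=0.81.
SD(Y) = √[r(1−p)/p²] = √(2.02713) = 1.42377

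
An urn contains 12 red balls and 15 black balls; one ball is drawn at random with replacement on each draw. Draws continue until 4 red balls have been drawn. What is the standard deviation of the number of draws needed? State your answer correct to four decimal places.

Y = total draws until the fourth success; negative binomial with r=4, p=0.444444.
SD(Y) = √[r(1−p)/p²] = √(11.250000) = 3.354102

3.3541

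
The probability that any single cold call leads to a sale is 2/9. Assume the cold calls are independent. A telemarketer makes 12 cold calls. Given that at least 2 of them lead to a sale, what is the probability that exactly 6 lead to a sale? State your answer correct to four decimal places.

0.0315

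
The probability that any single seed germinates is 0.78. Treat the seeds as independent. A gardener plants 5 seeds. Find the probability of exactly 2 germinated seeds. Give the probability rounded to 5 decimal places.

X ~ Binomial(n=5, p=0.78).
P(X=2) = C(5,2) · p^2 · (1−p)^3
= 10 · 0.6084 · 0.010648 = 0.0647824

0.06478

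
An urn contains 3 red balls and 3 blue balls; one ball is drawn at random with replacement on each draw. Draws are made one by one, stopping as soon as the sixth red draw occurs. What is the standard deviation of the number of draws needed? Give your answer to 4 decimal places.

Y = total draws until the sixth success; negative binomial with r=6, p=0.50.
SD(Y) = √[r(1−p)/p²] = √(12.000000) = 3.464102

3.4641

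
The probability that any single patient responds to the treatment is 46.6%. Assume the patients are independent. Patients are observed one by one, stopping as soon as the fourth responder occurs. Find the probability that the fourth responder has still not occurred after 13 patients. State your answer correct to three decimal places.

0.075

Needing more than 13 patients ⇔ fewer than 4 successes in the first 13. With X ~ Binomial(13, 0.466), P(Y > 13) = P(X ≤ 3).
  k=0: C(13,0)·0.466^0·0.534^13 = 0.00029
  k=1: C(13,1)·0.466^1·0.534^12 = 0.00326
  k=2: C(13,2)·0.466^2·0.534^11 = 0.01705
  k=3: C(13,3)·0.466^3·0.534^10 = 0.05457
P(X ≤ 3) = 0.07517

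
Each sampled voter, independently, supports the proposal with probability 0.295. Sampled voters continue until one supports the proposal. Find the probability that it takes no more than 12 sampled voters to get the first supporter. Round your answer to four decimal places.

Y = number of sampled voters to the first success; geometric, p = 0.295.
P(Y ≤ 12) = 1 − (1−p)^12 = 1 − 0.015075 = 0.984925

0.9849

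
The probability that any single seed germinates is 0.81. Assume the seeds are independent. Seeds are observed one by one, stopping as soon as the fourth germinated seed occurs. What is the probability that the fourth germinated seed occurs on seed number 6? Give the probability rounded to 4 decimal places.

0.1554

Y = trial on which the fourth success occurs; negative binomial, r=4, p=0.81.
P(Y=6) = C(5,3) · p^4 · (1−p)^2
= 10 · 0.43047 · 0.0361 = 0.155399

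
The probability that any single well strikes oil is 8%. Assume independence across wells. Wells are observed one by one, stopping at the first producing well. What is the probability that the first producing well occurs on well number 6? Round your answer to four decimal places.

Geometric (trials to first success), p = 0.08.
P(Y = 6) = (1−p)^5 · p = 0.65908 · 0.08 = 0.052727

0.0527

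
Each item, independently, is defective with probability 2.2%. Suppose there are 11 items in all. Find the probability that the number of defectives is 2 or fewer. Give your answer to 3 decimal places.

X ~ Binomial(11, 0.022); P(X ≤ 2) = Σ C(11,k) p^k (1−p)^(11−k) over k:
  k=0: C(11,0)·0.022^0·0.978^11 = 0.78294
  k=1: C(11,1)·0.022^1·0.978^10 = 0.19373
  k=2: C(11,2)·0.022^2·0.978^9 = 0.02179
Total = 0.99846

0.998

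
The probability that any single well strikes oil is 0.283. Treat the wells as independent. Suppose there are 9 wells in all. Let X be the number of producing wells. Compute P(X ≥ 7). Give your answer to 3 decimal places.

X ~ Binomial(9, 0.283); P(X ≥ 7) = Σ C(9,k) p^k (1−p)^(9−k) over k:
  k=7: C(9,7)·0.283^7·0.717^2 = 0.00269
  k=8: C(9,8)·0.283^8·0.717^1 = 0.00027
  k=9: C(9,9)·0.283^9·0.717^0 = 0.00001
Total = 0.00297

0.003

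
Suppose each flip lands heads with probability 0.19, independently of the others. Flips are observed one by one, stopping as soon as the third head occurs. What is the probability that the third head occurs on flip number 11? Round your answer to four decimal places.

Y = trial on which the third success occurs; negative binomial, r=3, p=0.19.
P(Y=11) = C(10,2) · p^3 · (1−p)^8
= 45 · 0.006859 · 0.1853 = 0.057194

0.0572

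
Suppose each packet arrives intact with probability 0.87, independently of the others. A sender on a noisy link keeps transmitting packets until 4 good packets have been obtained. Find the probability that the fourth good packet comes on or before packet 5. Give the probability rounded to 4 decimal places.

Finishing within 5 packets ⇔ at least 4 successes in the first 5. With X ~ Binomial(5, 0.87), P(Y ≤ 5) = 1 − P(X ≤ 3).
  k=0: C(5,0)·0.87^0·0.13^5 = 0.000037
  k=1: C(5,1)·0.87^1·0.13^4 = 0.001242
  k=2: C(5,2)·0.87^2·0.13^3 = 0.016629
  k=3: C(5,3)·0.87^3·0.13^2 = 0.111287
1 − 0.129196 = 0.870804

0.8708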